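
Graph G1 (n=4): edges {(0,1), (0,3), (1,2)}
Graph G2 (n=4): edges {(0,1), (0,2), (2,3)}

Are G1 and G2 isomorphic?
Yes, isomorphic

The graphs are isomorphic.
One valid mapping φ: V(G1) → V(G2): 0→2, 1→0, 2→1, 3→3

Verify φ preserves adjacency — for each edge of G1, its image is an edge of G2:
  (0,1) → (φ(0),φ(1)) = (0,2) ∈ E(G2) ✓
  (0,3) → (φ(0),φ(3)) = (2,3) ∈ E(G2) ✓
  (1,2) → (φ(1),φ(2)) = (0,1) ∈ E(G2) ✓
All 3 edges of G1 map to edges of G2, and |E(G1)| = |E(G2)| = 3, so φ is a bijection on edges as well as vertices. Hence G1 ≅ G2.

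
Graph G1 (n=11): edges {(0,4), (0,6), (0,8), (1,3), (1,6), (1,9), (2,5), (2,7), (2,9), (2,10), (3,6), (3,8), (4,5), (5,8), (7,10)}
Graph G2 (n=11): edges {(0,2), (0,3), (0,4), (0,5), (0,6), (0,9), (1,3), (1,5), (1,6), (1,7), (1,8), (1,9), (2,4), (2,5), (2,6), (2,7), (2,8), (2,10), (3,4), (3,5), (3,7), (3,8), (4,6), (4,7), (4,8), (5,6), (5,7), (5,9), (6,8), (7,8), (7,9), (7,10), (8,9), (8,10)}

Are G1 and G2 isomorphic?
No, not isomorphic

The graphs are NOT isomorphic.

Counting triangles (3-cliques): G1 has 2, G2 has 36.
Triangle count is an isomorphism invariant, so differing triangle counts rule out isomorphism.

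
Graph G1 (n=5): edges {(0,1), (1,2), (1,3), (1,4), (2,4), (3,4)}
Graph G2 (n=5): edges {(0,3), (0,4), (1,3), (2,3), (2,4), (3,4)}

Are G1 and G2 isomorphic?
Yes, isomorphic

The graphs are isomorphic.
One valid mapping φ: V(G1) → V(G2): 0→1, 1→3, 2→0, 3→2, 4→4

Verify φ preserves adjacency — for each edge of G1, its image is an edge of G2:
  (0,1) → (φ(0),φ(1)) = (1,3) ∈ E(G2) ✓
  (1,2) → (φ(1),φ(2)) = (0,3) ∈ E(G2) ✓
  (1,3) → (φ(1),φ(3)) = (2,3) ∈ E(G2) ✓
  (1,4) → (φ(1),φ(4)) = (3,4) ∈ E(G2) ✓
  (2,4) → (φ(2),φ(4)) = (0,4) ∈ E(G2) ✓
  (3,4) → (φ(3),φ(4)) = (2,4) ∈ E(G2) ✓
All 6 edges of G1 map to edges of G2, and |E(G1)| = |E(G2)| = 6, so φ is a bijection on edges as well as vertices. Hence G1 ≅ G2.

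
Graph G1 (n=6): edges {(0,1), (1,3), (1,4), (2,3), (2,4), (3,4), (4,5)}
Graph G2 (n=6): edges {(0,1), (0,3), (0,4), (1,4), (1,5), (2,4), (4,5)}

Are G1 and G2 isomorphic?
Yes, isomorphic

The graphs are isomorphic.
One valid mapping φ: V(G1) → V(G2): 0→3, 1→0, 2→5, 3→1, 4→4, 5→2

Verify φ preserves adjacency — for each edge of G1, its image is an edge of G2:
  (0,1) → (φ(0),φ(1)) = (0,3) ∈ E(G2) ✓
  (1,3) → (φ(1),φ(3)) = (0,1) ∈ E(G2) ✓
  (1,4) → (φ(1),φ(4)) = (0,4) ∈ E(G2) ✓
  (2,3) → (φ(2),φ(3)) = (1,5) ∈ E(G2) ✓
  (2,4) → (φ(2),φ(4)) = (4,5) ∈ E(G2) ✓
  (3,4) → (φ(3),φ(4)) = (1,4) ∈ E(G2) ✓
  (4,5) → (φ(4),φ(5)) = (2,4) ∈ E(G2) ✓
All 7 edges of G1 map to edges of G2, and |E(G1)| = |E(G2)| = 7, so φ is a bijection on edges as well as vertices. Hence G1 ≅ G2.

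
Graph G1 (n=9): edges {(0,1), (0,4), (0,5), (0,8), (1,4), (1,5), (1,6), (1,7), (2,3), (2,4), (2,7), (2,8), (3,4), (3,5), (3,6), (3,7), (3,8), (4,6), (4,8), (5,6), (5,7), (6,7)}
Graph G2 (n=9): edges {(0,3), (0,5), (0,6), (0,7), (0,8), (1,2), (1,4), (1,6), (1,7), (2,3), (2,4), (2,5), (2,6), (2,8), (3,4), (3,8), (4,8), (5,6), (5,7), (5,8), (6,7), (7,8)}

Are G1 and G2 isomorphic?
Yes, isomorphic

The graphs are isomorphic.
One valid mapping φ: V(G1) → V(G2): 0→1, 1→6, 2→3, 3→8, 4→2, 5→7, 6→5, 7→0, 8→4

Verify φ preserves adjacency — for each edge of G1, its image is an edge of G2:
  (0,1) → (φ(0),φ(1)) = (1,6) ∈ E(G2) ✓
  (0,4) → (φ(0),φ(4)) = (1,2) ∈ E(G2) ✓
  (0,5) → (φ(0),φ(5)) = (1,7) ∈ E(G2) ✓
  (0,8) → (φ(0),φ(8)) = (1,4) ∈ E(G2) ✓
  (1,4) → (φ(1),φ(4)) = (2,6) ∈ E(G2) ✓
  (1,5) → (φ(1),φ(5)) = (6,7) ∈ E(G2) ✓
  (1,6) → (φ(1),φ(6)) = (5,6) ∈ E(G2) ✓
  (1,7) → (φ(1),φ(7)) = (0,6) ∈ E(G2) ✓
  (2,3) → (φ(2),φ(3)) = (3,8) ∈ E(G2) ✓
  (2,4) → (φ(2),φ(4)) = (2,3) ∈ E(G2) ✓
  (2,7) → (φ(2),φ(7)) = (0,3) ∈ E(G2) ✓
  (2,8) → (φ(2),φ(8)) = (3,4) ∈ E(G2) ✓
  (3,4) → (φ(3),φ(4)) = (2,8) ∈ E(G2) ✓
  (3,5) → (φ(3),φ(5)) = (7,8) ∈ E(G2) ✓
  (3,6) → (φ(3),φ(6)) = (5,8) ∈ E(G2) ✓
  (3,7) → (φ(3),φ(7)) = (0,8) ∈ E(G2) ✓
  (3,8) → (φ(3),φ(8)) = (4,8) ∈ E(G2) ✓
  (4,6) → (φ(4),φ(6)) = (2,5) ∈ E(G2) ✓
  (4,8) → (φ(4),φ(8)) = (2,4) ∈ E(G2) ✓
  (5,6) → (φ(5),φ(6)) = (5,7) ∈ E(G2) ✓
  (5,7) → (φ(5),φ(7)) = (0,7) ∈ E(G2) ✓
  (6,7) → (φ(6),φ(7)) = (0,5) ∈ E(G2) ✓
All 22 edges of G1 map to edges of G2, and |E(G1)| = |E(G2)| = 22, so φ is a bijection on edges as well as vertices. Hence G1 ≅ G2.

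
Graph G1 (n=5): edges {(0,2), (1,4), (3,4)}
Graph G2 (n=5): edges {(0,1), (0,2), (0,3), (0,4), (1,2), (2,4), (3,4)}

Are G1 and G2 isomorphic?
No, not isomorphic

The graphs are NOT isomorphic.

Counting triangles (3-cliques): G1 has 0, G2 has 3.
Triangle count is an isomorphism invariant, so differing triangle counts rule out isomorphism.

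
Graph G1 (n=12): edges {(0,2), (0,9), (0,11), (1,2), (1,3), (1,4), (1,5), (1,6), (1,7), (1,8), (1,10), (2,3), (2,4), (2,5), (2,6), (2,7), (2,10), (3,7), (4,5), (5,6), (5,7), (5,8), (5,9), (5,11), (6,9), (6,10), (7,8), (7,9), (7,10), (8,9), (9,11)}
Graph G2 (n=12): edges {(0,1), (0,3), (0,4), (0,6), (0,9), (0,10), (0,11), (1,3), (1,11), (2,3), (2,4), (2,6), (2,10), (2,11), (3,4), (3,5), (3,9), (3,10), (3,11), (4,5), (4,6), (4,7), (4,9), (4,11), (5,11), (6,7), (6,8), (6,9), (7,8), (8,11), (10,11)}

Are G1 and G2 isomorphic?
Yes, isomorphic

The graphs are isomorphic.
One valid mapping φ: V(G1) → V(G2): 0→8, 1→3, 2→11, 3→1, 4→5, 5→4, 6→2, 7→0, 8→9, 9→6, 10→10, 11→7

Verify φ preserves adjacency — for each edge of G1, its image is an edge of G2:
  (0,2) → (φ(0),φ(2)) = (8,11) ∈ E(G2) ✓
  (0,9) → (φ(0),φ(9)) = (6,8) ∈ E(G2) ✓
  (0,11) → (φ(0),φ(11)) = (7,8) ∈ E(G2) ✓
  (1,2) → (φ(1),φ(2)) = (3,11) ∈ E(G2) ✓
  (1,3) → (φ(1),φ(3)) = (1,3) ∈ E(G2) ✓
  (1,4) → (φ(1),φ(4)) = (3,5) ∈ E(G2) ✓
  (1,5) → (φ(1),φ(5)) = (3,4) ∈ E(G2) ✓
  (1,6) → (φ(1),φ(6)) = (2,3) ∈ E(G2) ✓
  (1,7) → (φ(1),φ(7)) = (0,3) ∈ E(G2) ✓
  (1,8) → (φ(1),φ(8)) = (3,9) ∈ E(G2) ✓
  (1,10) → (φ(1),φ(10)) = (3,10) ∈ E(G2) ✓
  (2,3) → (φ(2),φ(3)) = (1,11) ∈ E(G2) ✓
  (2,4) → (φ(2),φ(4)) = (5,11) ∈ E(G2) ✓
  (2,5) → (φ(2),φ(5)) = (4,11) ∈ E(G2) ✓
  (2,6) → (φ(2),φ(6)) = (2,11) ∈ E(G2) ✓
  (2,7) → (φ(2),φ(7)) = (0,11) ∈ E(G2) ✓
  (2,10) → (φ(2),φ(10)) = (10,11) ∈ E(G2) ✓
  (3,7) → (φ(3),φ(7)) = (0,1) ∈ E(G2) ✓
  (4,5) → (φ(4),φ(5)) = (4,5) ∈ E(G2) ✓
  (5,6) → (φ(5),φ(6)) = (2,4) ∈ E(G2) ✓
  (5,7) → (φ(5),φ(7)) = (0,4) ∈ E(G2) ✓
  (5,8) → (φ(5),φ(8)) = (4,9) ∈ E(G2) ✓
  (5,9) → (φ(5),φ(9)) = (4,6) ∈ E(G2) ✓
  (5,11) → (φ(5),φ(11)) = (4,7) ∈ E(G2) ✓
  (6,9) → (φ(6),φ(9)) = (2,6) ∈ E(G2) ✓
  (6,10) → (φ(6),φ(10)) = (2,10) ∈ E(G2) ✓
  (7,8) → (φ(7),φ(8)) = (0,9) ∈ E(G2) ✓
  (7,9) → (φ(7),φ(9)) = (0,6) ∈ E(G2) ✓
  (7,10) → (φ(7),φ(10)) = (0,10) ∈ E(G2) ✓
  (8,9) → (φ(8),φ(9)) = (6,9) ∈ E(G2) ✓
  (9,11) → (φ(9),φ(11)) = (6,7) ∈ E(G2) ✓
All 31 edges of G1 map to edges of G2, and |E(G1)| = |E(G2)| = 31, so φ is a bijection on edges as well as vertices. Hence G1 ≅ G2.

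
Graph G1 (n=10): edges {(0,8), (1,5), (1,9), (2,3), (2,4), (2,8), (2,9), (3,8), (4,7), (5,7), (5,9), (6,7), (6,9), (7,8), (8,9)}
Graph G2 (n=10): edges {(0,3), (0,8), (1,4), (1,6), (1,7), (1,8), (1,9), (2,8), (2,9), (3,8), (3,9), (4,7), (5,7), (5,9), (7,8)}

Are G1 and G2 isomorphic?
Yes, isomorphic

The graphs are isomorphic.
One valid mapping φ: V(G1) → V(G2): 0→6, 1→0, 2→7, 3→4, 4→5, 5→3, 6→2, 7→9, 8→1, 9→8

Verify φ preserves adjacency — for each edge of G1, its image is an edge of G2:
  (0,8) → (φ(0),φ(8)) = (1,6) ∈ E(G2) ✓
  (1,5) → (φ(1),φ(5)) = (0,3) ∈ E(G2) ✓
  (1,9) → (φ(1),φ(9)) = (0,8) ∈ E(G2) ✓
  (2,3) → (φ(2),φ(3)) = (4,7) ∈ E(G2) ✓
  (2,4) → (φ(2),φ(4)) = (5,7) ∈ E(G2) ✓
  (2,8) → (φ(2),φ(8)) = (1,7) ∈ E(G2) ✓
  (2,9) → (φ(2),φ(9)) = (7,8) ∈ E(G2) ✓
  (3,8) → (φ(3),φ(8)) = (1,4) ∈ E(G2) ✓
  (4,7) → (φ(4),φ(7)) = (5,9) ∈ E(G2) ✓
  (5,7) → (φ(5),φ(7)) = (3,9) ∈ E(G2) ✓
  (5,9) → (φ(5),φ(9)) = (3,8) ∈ E(G2) ✓
  (6,7) → (φ(6),φ(7)) = (2,9) ∈ E(G2) ✓
  (6,9) → (φ(6),φ(9)) = (2,8) ∈ E(G2) ✓
  (7,8) → (φ(7),φ(8)) = (1,9) ∈ E(G2) ✓
  (8,9) → (φ(8),φ(9)) = (1,8) ∈ E(G2) ✓
All 15 edges of G1 map to edges of G2, and |E(G1)| = |E(G2)| = 15, so φ is a bijection on edges as well as vertices. Hence G1 ≅ G2.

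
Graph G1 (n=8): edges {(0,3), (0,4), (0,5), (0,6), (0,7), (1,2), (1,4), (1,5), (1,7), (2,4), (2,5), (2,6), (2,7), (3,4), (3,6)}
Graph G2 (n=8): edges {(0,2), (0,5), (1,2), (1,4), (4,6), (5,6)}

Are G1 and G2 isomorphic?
No, not isomorphic

The graphs are NOT isomorphic.

Connected components of G1: 1 component(s) with vertex sets [[0, 1, 2, 3, 4, 5, 6, 7]], sizes [8].
Connected components of G2: 3 component(s) with vertex sets [[3], [7], [0, 1, 2, 4, 5, 6]], sizes [1, 1, 6].
The number of connected components (and the multiset of component sizes) is an isomorphism invariant — an isomorphism maps each component of G1 bijectively onto a component of G2. Since G1 has 1 component(s) and G2 has 3, they cannot be isomorphic.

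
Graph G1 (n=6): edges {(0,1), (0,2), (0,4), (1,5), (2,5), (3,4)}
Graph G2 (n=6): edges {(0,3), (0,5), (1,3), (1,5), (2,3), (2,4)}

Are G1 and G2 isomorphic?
Yes, isomorphic

The graphs are isomorphic.
One valid mapping φ: V(G1) → V(G2): 0→3, 1→0, 2→1, 3→4, 4→2, 5→5

Verify φ preserves adjacency — for each edge of G1, its image is an edge of G2:
  (0,1) → (φ(0),φ(1)) = (0,3) ∈ E(G2) ✓
  (0,2) → (φ(0),φ(2)) = (1,3) ∈ E(G2) ✓
  (0,4) → (φ(0),φ(4)) = (2,3) ∈ E(G2) ✓
  (1,5) → (φ(1),φ(5)) = (0,5) ∈ E(G2) ✓
  (2,5) → (φ(2),φ(5)) = (1,5) ∈ E(G2) ✓
  (3,4) → (φ(3),φ(4)) = (2,4) ∈ E(G2) ✓
All 6 edges of G1 map to edges of G2, and |E(G1)| = |E(G2)| = 6, so φ is a bijection on edges as well as vertices. Hence G1 ≅ G2.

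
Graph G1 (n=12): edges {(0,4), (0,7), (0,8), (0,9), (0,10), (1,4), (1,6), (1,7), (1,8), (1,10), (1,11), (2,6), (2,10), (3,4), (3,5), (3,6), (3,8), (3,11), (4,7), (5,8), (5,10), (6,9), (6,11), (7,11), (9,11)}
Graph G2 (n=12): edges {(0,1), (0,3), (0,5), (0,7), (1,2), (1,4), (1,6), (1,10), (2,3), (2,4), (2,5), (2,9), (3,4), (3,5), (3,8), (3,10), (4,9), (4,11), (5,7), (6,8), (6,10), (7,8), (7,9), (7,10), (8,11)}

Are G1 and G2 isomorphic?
Yes, isomorphic

The graphs are isomorphic.
One valid mapping φ: V(G1) → V(G2): 0→7, 1→3, 2→11, 3→1, 4→0, 5→6, 6→4, 7→5, 8→10, 9→9, 10→8, 11→2

Verify φ preserves adjacency — for each edge of G1, its image is an edge of G2:
  (0,4) → (φ(0),φ(4)) = (0,7) ∈ E(G2) ✓
  (0,7) → (φ(0),φ(7)) = (5,7) ∈ E(G2) ✓
  (0,8) → (φ(0),φ(8)) = (7,10) ∈ E(G2) ✓
  (0,9) → (φ(0),φ(9)) = (7,9) ∈ E(G2) ✓
  (0,10) → (φ(0),φ(10)) = (7,8) ∈ E(G2) ✓
  (1,4) → (φ(1),φ(4)) = (0,3) ∈ E(G2) ✓
  (1,6) → (φ(1),φ(6)) = (3,4) ∈ E(G2) ✓
  (1,7) → (φ(1),φ(7)) = (3,5) ∈ E(G2) ✓
  (1,8) → (φ(1),φ(8)) = (3,10) ∈ E(G2) ✓
  (1,10) → (φ(1),φ(10)) = (3,8) ∈ E(G2) ✓
  (1,11) → (φ(1),φ(11)) = (2,3) ∈ E(G2) ✓
  (2,6) → (φ(2),φ(6)) = (4,11) ∈ E(G2) ✓
  (2,10) → (φ(2),φ(10)) = (8,11) ∈ E(G2) ✓
  (3,4) → (φ(3),φ(4)) = (0,1) ∈ E(G2) ✓
  (3,5) → (φ(3),φ(5)) = (1,6) ∈ E(G2) ✓
  (3,6) → (φ(3),φ(6)) = (1,4) ∈ E(G2) ✓
  (3,8) → (φ(3),φ(8)) = (1,10) ∈ E(G2) ✓
  (3,11) → (φ(3),φ(11)) = (1,2) ∈ E(G2) ✓
  (4,7) → (φ(4),φ(7)) = (0,5) ∈ E(G2) ✓
  (5,8) → (φ(5),φ(8)) = (6,10) ∈ E(G2) ✓
  (5,10) → (φ(5),φ(10)) = (6,8) ∈ E(G2) ✓
  (6,9) → (φ(6),φ(9)) = (4,9) ∈ E(G2) ✓
  (6,11) → (φ(6),φ(11)) = (2,4) ∈ E(G2) ✓
  (7,11) → (φ(7),φ(11)) = (2,5) ∈ E(G2) ✓
  (9,11) → (φ(9),φ(11)) = (2,9) ∈ E(G2) ✓
All 25 edges of G1 map to edges of G2, and |E(G1)| = |E(G2)| = 25, so φ is a bijection on edges as well as vertices. Hence G1 ≅ G2.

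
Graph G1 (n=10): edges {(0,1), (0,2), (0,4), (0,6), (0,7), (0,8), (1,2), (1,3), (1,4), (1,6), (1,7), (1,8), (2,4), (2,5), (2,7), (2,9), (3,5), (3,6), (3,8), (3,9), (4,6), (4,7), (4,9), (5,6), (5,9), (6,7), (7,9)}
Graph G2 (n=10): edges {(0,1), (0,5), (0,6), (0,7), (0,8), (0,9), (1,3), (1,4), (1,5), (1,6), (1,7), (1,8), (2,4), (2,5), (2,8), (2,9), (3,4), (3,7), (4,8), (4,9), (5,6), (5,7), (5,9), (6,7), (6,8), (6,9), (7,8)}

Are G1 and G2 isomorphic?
Yes, isomorphic

The graphs are isomorphic.
One valid mapping φ: V(G1) → V(G2): 0→7, 1→1, 2→5, 3→4, 4→6, 5→2, 6→8, 7→0, 8→3, 9→9

Verify φ preserves adjacency — for each edge of G1, its image is an edge of G2:
  (0,1) → (φ(0),φ(1)) = (1,7) ∈ E(G2) ✓
  (0,2) → (φ(0),φ(2)) = (5,7) ∈ E(G2) ✓
  (0,4) → (φ(0),φ(4)) = (6,7) ∈ E(G2) ✓
  (0,6) → (φ(0),φ(6)) = (7,8) ∈ E(G2) ✓
  (0,7) → (φ(0),φ(7)) = (0,7) ∈ E(G2) ✓
  (0,8) → (φ(0),φ(8)) = (3,7) ∈ E(G2) ✓
  (1,2) → (φ(1),φ(2)) = (1,5) ∈ E(G2) ✓
  (1,3) → (φ(1),φ(3)) = (1,4) ∈ E(G2) ✓
  (1,4) → (φ(1),φ(4)) = (1,6) ∈ E(G2) ✓
  (1,6) → (φ(1),φ(6)) = (1,8) ∈ E(G2) ✓
  (1,7) → (φ(1),φ(7)) = (0,1) ∈ E(G2) ✓
  (1,8) → (φ(1),φ(8)) = (1,3) ∈ E(G2) ✓
  (2,4) → (φ(2),φ(4)) = (5,6) ∈ E(G2) ✓
  (2,5) → (φ(2),φ(5)) = (2,5) ∈ E(G2) ✓
  (2,7) → (φ(2),φ(7)) = (0,5) ∈ E(G2) ✓
  (2,9) → (φ(2),φ(9)) = (5,9) ∈ E(G2) ✓
  (3,5) → (φ(3),φ(5)) = (2,4) ∈ E(G2) ✓
  (3,6) → (φ(3),φ(6)) = (4,8) ∈ E(G2) ✓
  (3,8) → (φ(3),φ(8)) = (3,4) ∈ E(G2) ✓
  (3,9) → (φ(3),φ(9)) = (4,9) ∈ E(G2) ✓
  (4,6) → (φ(4),φ(6)) = (6,8) ∈ E(G2) ✓
  (4,7) → (φ(4),φ(7)) = (0,6) ∈ E(G2) ✓
  (4,9) → (φ(4),φ(9)) = (6,9) ∈ E(G2) ✓
  (5,6) → (φ(5),φ(6)) = (2,8) ∈ E(G2) ✓
  (5,9) → (φ(5),φ(9)) = (2,9) ∈ E(G2) ✓
  (6,7) → (φ(6),φ(7)) = (0,8) ∈ E(G2) ✓
  (7,9) → (φ(7),φ(9)) = (0,9) ∈ E(G2) ✓
All 27 edges of G1 map to edges of G2, and |E(G1)| = |E(G2)| = 27, so φ is a bijection on edges as well as vertices. Hence G1 ≅ G2.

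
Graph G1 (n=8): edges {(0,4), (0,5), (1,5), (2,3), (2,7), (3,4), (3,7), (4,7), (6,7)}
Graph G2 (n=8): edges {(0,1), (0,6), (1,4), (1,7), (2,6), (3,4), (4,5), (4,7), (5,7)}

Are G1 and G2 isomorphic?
Yes, isomorphic

The graphs are isomorphic.
One valid mapping φ: V(G1) → V(G2): 0→0, 1→2, 2→5, 3→7, 4→1, 5→6, 6→3, 7→4

Verify φ preserves adjacency — for each edge of G1, its image is an edge of G2:
  (0,4) → (φ(0),φ(4)) = (0,1) ∈ E(G2) ✓
  (0,5) → (φ(0),φ(5)) = (0,6) ∈ E(G2) ✓
  (1,5) → (φ(1),φ(5)) = (2,6) ∈ E(G2) ✓
  (2,3) → (φ(2),φ(3)) = (5,7) ∈ E(G2) ✓
  (2,7) → (φ(2),φ(7)) = (4,5) ∈ E(G2) ✓
  (3,4) → (φ(3),φ(4)) = (1,7) ∈ E(G2) ✓
  (3,7) → (φ(3),φ(7)) = (4,7) ∈ E(G2) ✓
  (4,7) → (φ(4),φ(7)) = (1,4) ∈ E(G2) ✓
  (6,7) → (φ(6),φ(7)) = (3,4) ∈ E(G2) ✓
All 9 edges of G1 map to edges of G2, and |E(G1)| = |E(G2)| = 9, so φ is a bijection on edges as well as vertices. Hence G1 ≅ G2.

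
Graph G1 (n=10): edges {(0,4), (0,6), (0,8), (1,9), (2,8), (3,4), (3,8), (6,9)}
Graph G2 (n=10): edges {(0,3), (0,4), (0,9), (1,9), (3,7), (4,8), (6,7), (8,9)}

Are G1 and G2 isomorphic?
Yes, isomorphic

The graphs are isomorphic.
One valid mapping φ: V(G1) → V(G2): 0→0, 1→6, 2→1, 3→8, 4→4, 5→5, 6→3, 7→2, 8→9, 9→7

Verify φ preserves adjacency — for each edge of G1, its image is an edge of G2:
  (0,4) → (φ(0),φ(4)) = (0,4) ∈ E(G2) ✓
  (0,6) → (φ(0),φ(6)) = (0,3) ∈ E(G2) ✓
  (0,8) → (φ(0),φ(8)) = (0,9) ∈ E(G2) ✓
  (1,9) → (φ(1),φ(9)) = (6,7) ∈ E(G2) ✓
  (2,8) → (φ(2),φ(8)) = (1,9) ∈ E(G2) ✓
  (3,4) → (φ(3),φ(4)) = (4,8) ∈ E(G2) ✓
  (3,8) → (φ(3),φ(8)) = (8,9) ∈ E(G2) ✓
  (6,9) → (φ(6),φ(9)) = (3,7) ∈ E(G2) ✓
All 8 edges of G1 map to edges of G2, and |E(G1)| = |E(G2)| = 8, so φ is a bijection on edges as well as vertices. Hence G1 ≅ G2.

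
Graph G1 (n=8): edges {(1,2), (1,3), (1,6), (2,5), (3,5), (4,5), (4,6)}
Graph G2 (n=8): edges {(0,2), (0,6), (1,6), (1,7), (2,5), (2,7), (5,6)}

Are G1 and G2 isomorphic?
Yes, isomorphic

The graphs are isomorphic.
One valid mapping φ: V(G1) → V(G2): 0→4, 1→2, 2→0, 3→5, 4→1, 5→6, 6→7, 7→3

Verify φ preserves adjacency — for each edge of G1, its image is an edge of G2:
  (1,2) → (φ(1),φ(2)) = (0,2) ∈ E(G2) ✓
  (1,3) → (φ(1),φ(3)) = (2,5) ∈ E(G2) ✓
  (1,6) → (φ(1),φ(6)) = (2,7) ∈ E(G2) ✓
  (2,5) → (φ(2),φ(5)) = (0,6) ∈ E(G2) ✓
  (3,5) → (φ(3),φ(5)) = (5,6) ∈ E(G2) ✓
  (4,5) → (φ(4),φ(5)) = (1,6) ∈ E(G2) ✓
  (4,6) → (φ(4),φ(6)) = (1,7) ∈ E(G2) ✓
All 7 edges of G1 map to edges of G2, and |E(G1)| = |E(G2)| = 7, so φ is a bijection on edges as well as vertices. Hence G1 ≅ G2.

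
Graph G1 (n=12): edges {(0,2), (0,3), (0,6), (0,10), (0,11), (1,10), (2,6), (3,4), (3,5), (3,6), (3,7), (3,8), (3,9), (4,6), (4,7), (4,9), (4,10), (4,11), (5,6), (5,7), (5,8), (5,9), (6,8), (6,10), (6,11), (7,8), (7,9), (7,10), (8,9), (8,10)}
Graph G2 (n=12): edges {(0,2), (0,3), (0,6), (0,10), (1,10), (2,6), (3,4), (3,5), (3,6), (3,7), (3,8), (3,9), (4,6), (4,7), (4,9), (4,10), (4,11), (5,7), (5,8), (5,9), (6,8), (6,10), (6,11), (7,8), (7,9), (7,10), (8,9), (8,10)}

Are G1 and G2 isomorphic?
No, not isomorphic

The graphs are NOT isomorphic.

Counting edges: G1 has 30 edge(s); G2 has 28 edge(s).
Edge count is an isomorphism invariant (a bijection on vertices induces a bijection on edges), so differing edge counts rule out isomorphism.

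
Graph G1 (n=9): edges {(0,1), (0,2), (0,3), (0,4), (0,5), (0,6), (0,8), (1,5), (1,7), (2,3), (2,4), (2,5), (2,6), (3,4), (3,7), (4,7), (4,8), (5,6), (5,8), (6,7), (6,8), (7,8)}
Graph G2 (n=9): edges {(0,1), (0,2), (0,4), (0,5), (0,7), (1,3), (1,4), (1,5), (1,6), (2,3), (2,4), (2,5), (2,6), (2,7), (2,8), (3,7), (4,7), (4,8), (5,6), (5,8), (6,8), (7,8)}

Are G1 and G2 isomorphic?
Yes, isomorphic

The graphs are isomorphic.
One valid mapping φ: V(G1) → V(G2): 0→2, 1→3, 2→8, 3→6, 4→5, 5→7, 6→4, 7→1, 8→0

Verify φ preserves adjacency — for each edge of G1, its image is an edge of G2:
  (0,1) → (φ(0),φ(1)) = (2,3) ∈ E(G2) ✓
  (0,2) → (φ(0),φ(2)) = (2,8) ∈ E(G2) ✓
  (0,3) → (φ(0),φ(3)) = (2,6) ∈ E(G2) ✓
  (0,4) → (φ(0),φ(4)) = (2,5) ∈ E(G2) ✓
  (0,5) → (φ(0),φ(5)) = (2,7) ∈ E(G2) ✓
  (0,6) → (φ(0),φ(6)) = (2,4) ∈ E(G2) ✓
  (0,8) → (φ(0),φ(8)) = (0,2) ∈ E(G2) ✓
  (1,5) → (φ(1),φ(5)) = (3,7) ∈ E(G2) ✓
  (1,7) → (φ(1),φ(7)) = (1,3) ∈ E(G2) ✓
  (2,3) → (φ(2),φ(3)) = (6,8) ∈ E(G2) ✓
  (2,4) → (φ(2),φ(4)) = (5,8) ∈ E(G2) ✓
  (2,5) → (φ(2),φ(5)) = (7,8) ∈ E(G2) ✓
  (2,6) → (φ(2),φ(6)) = (4,8) ∈ E(G2) ✓
  (3,4) → (φ(3),φ(4)) = (5,6) ∈ E(G2) ✓
  (3,7) → (φ(3),φ(7)) = (1,6) ∈ E(G2) ✓
  (4,7) → (φ(4),φ(7)) = (1,5) ∈ E(G2) ✓
  (4,8) → (φ(4),φ(8)) = (0,5) ∈ E(G2) ✓
  (5,6) → (φ(5),φ(6)) = (4,7) ∈ E(G2) ✓
  (5,8) → (φ(5),φ(8)) = (0,7) ∈ E(G2) ✓
  (6,7) → (φ(6),φ(7)) = (1,4) ∈ E(G2) ✓
  (6,8) → (φ(6),φ(8)) = (0,4) ∈ E(G2) ✓
  (7,8) → (φ(7),φ(8)) = (0,1) ∈ E(G2) ✓
All 22 edges of G1 map to edges of G2, and |E(G1)| = |E(G2)| = 22, so φ is a bijection on edges as well as vertices. Hence G1 ≅ G2.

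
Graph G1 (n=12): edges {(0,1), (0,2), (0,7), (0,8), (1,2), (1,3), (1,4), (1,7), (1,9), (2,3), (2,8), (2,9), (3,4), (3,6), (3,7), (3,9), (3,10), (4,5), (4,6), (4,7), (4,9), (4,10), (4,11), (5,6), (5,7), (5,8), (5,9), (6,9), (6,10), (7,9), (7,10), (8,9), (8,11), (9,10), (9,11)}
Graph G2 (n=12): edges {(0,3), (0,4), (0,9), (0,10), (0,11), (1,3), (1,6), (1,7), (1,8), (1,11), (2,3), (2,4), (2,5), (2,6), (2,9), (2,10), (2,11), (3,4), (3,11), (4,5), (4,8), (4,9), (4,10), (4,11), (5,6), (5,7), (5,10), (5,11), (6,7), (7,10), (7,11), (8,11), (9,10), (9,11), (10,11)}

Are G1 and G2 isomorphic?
Yes, isomorphic

The graphs are isomorphic.
One valid mapping φ: V(G1) → V(G2): 0→6, 1→5, 2→7, 3→10, 4→4, 5→3, 6→0, 7→2, 8→1, 9→11, 10→9, 11→8

Verify φ preserves adjacency — for each edge of G1, its image is an edge of G2:
  (0,1) → (φ(0),φ(1)) = (5,6) ∈ E(G2) ✓
  (0,2) → (φ(0),φ(2)) = (6,7) ∈ E(G2) ✓
  (0,7) → (φ(0),φ(7)) = (2,6) ∈ E(G2) ✓
  (0,8) → (φ(0),φ(8)) = (1,6) ∈ E(G2) ✓
  (1,2) → (φ(1),φ(2)) = (5,7) ∈ E(G2) ✓
  (1,3) → (φ(1),φ(3)) = (5,10) ∈ E(G2) ✓
  (1,4) → (φ(1),φ(4)) = (4,5) ∈ E(G2) ✓
  (1,7) → (φ(1),φ(7)) = (2,5) ∈ E(G2) ✓
  (1,9) → (φ(1),φ(9)) = (5,11) ∈ E(G2) ✓
  (2,3) → (φ(2),φ(3)) = (7,10) ∈ E(G2) ✓
  (2,8) → (φ(2),φ(8)) = (1,7) ∈ E(G2) ✓
  (2,9) → (φ(2),φ(9)) = (7,11) ∈ E(G2) ✓
  (3,4) → (φ(3),φ(4)) = (4,10) ∈ E(G2) ✓
  (3,6) → (φ(3),φ(6)) = (0,10) ∈ E(G2) ✓
  (3,7) → (φ(3),φ(7)) = (2,10) ∈ E(G2) ✓
  (3,9) → (φ(3),φ(9)) = (10,11) ∈ E(G2) ✓
  (3,10) → (φ(3),φ(10)) = (9,10) ∈ E(G2) ✓
  (4,5) → (φ(4),φ(5)) = (3,4) ∈ E(G2) ✓
  (4,6) → (φ(4),φ(6)) = (0,4) ∈ E(G2) ✓
  (4,7) → (φ(4),φ(7)) = (2,4) ∈ E(G2) ✓
  (4,9) → (φ(4),φ(9)) = (4,11) ∈ E(G2) ✓
  (4,10) → (φ(4),φ(10)) = (4,9) ∈ E(G2) ✓
  (4,11) → (φ(4),φ(11)) = (4,8) ∈ E(G2) ✓
  (5,6) → (φ(5),φ(6)) = (0,3) ∈ E(G2) ✓
  (5,7) → (φ(5),φ(7)) = (2,3) ∈ E(G2) ✓
  (5,8) → (φ(5),φ(8)) = (1,3) ∈ E(G2) ✓
  (5,9) → (φ(5),φ(9)) = (3,11) ∈ E(G2) ✓
  (6,9) → (φ(6),φ(9)) = (0,11) ∈ E(G2) ✓
  (6,10) → (φ(6),φ(10)) = (0,9) ∈ E(G2) ✓
  (7,9) → (φ(7),φ(9)) = (2,11) ∈ E(G2) ✓
  (7,10) → (φ(7),φ(10)) = (2,9) ∈ E(G2) ✓
  (8,9) → (φ(8),φ(9)) = (1,11) ∈ E(G2) ✓
  (8,11) → (φ(8),φ(11)) = (1,8) ∈ E(G2) ✓
  (9,10) → (φ(9),φ(10)) = (9,11) ∈ E(G2) ✓
  (9,11) → (φ(9),φ(11)) = (8,11) ∈ E(G2) ✓
All 35 edges of G1 map to edges of G2, and |E(G1)| = |E(G2)| = 35, so φ is a bijection on edges as well as vertices. Hence G1 ≅ G2.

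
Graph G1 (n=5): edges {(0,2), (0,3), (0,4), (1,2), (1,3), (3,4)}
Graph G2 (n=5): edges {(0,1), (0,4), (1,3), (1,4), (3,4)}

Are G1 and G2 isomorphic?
No, not isomorphic

The graphs are NOT isomorphic.

Degrees in G1: deg(0)=3, deg(1)=2, deg(2)=2, deg(3)=3, deg(4)=2.
Sorted degree sequence of G1: [3, 3, 2, 2, 2].
Degrees in G2: deg(0)=2, deg(1)=3, deg(2)=0, deg(3)=2, deg(4)=3.
Sorted degree sequence of G2: [3, 3, 2, 2, 0].
The (sorted) degree sequence is an isomorphism invariant, so since G1 and G2 have different degree sequences they cannot be isomorphic.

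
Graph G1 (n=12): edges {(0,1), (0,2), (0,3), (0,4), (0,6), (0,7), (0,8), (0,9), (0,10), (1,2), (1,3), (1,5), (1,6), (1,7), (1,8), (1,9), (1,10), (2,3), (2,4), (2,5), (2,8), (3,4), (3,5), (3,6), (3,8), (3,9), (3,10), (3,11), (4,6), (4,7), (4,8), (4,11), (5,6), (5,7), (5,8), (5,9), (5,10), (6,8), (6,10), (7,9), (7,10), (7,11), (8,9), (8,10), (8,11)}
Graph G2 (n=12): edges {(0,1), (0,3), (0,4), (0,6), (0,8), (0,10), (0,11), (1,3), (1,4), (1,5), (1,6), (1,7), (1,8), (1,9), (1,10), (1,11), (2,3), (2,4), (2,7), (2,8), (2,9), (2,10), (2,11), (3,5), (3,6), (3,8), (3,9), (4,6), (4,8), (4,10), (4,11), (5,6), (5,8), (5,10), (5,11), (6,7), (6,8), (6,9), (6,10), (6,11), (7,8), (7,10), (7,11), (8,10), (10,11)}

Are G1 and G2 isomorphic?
Yes, isomorphic

The graphs are isomorphic.
One valid mapping φ: V(G1) → V(G2): 0→8, 1→10, 2→5, 3→1, 4→3, 5→11, 6→0, 7→2, 8→6, 9→7, 10→4, 11→9

Verify φ preserves adjacency — for each edge of G1, its image is an edge of G2:
  (0,1) → (φ(0),φ(1)) = (8,10) ∈ E(G2) ✓
  (0,2) → (φ(0),φ(2)) = (5,8) ∈ E(G2) ✓
  (0,3) → (φ(0),φ(3)) = (1,8) ∈ E(G2) ✓
  (0,4) → (φ(0),φ(4)) = (3,8) ∈ E(G2) ✓
  (0,6) → (φ(0),φ(6)) = (0,8) ∈ E(G2) ✓
  (0,7) → (φ(0),φ(7)) = (2,8) ∈ E(G2) ✓
  (0,8) → (φ(0),φ(8)) = (6,8) ∈ E(G2) ✓
  (0,9) → (φ(0),φ(9)) = (7,8) ∈ E(G2) ✓
  (0,10) → (φ(0),φ(10)) = (4,8) ∈ E(G2) ✓
  (1,2) → (φ(1),φ(2)) = (5,10) ∈ E(G2) ✓
  (1,3) → (φ(1),φ(3)) = (1,10) ∈ E(G2) ✓
  (1,5) → (φ(1),φ(5)) = (10,11) ∈ E(G2) ✓
  (1,6) → (φ(1),φ(6)) = (0,10) ∈ E(G2) ✓
  (1,7) → (φ(1),φ(7)) = (2,10) ∈ E(G2) ✓
  (1,8) → (φ(1),φ(8)) = (6,10) ∈ E(G2) ✓
  (1,9) → (φ(1),φ(9)) = (7,10) ∈ E(G2) ✓
  (1,10) → (φ(1),φ(10)) = (4,10) ∈ E(G2) ✓
  (2,3) → (φ(2),φ(3)) = (1,5) ∈ E(G2) ✓
  (2,4) → (φ(2),φ(4)) = (3,5) ∈ E(G2) ✓
  (2,5) → (φ(2),φ(5)) = (5,11) ∈ E(G2) ✓
  (2,8) → (φ(2),φ(8)) = (5,6) ∈ E(G2) ✓
  (3,4) → (φ(3),φ(4)) = (1,3) ∈ E(G2) ✓
  (3,5) → (φ(3),φ(5)) = (1,11) ∈ E(G2) ✓
  (3,6) → (φ(3),φ(6)) = (0,1) ∈ E(G2) ✓
  (3,8) → (φ(3),φ(8)) = (1,6) ∈ E(G2) ✓
  (3,9) → (φ(3),φ(9)) = (1,7) ∈ E(G2) ✓
  (3,10) → (φ(3),φ(10)) = (1,4) ∈ E(G2) ✓
  (3,11) → (φ(3),φ(11)) = (1,9) ∈ E(G2) ✓
  (4,6) → (φ(4),φ(6)) = (0,3) ∈ E(G2) ✓
  (4,7) → (φ(4),φ(7)) = (2,3) ∈ E(G2) ✓
  (4,8) → (φ(4),φ(8)) = (3,6) ∈ E(G2) ✓
  (4,11) → (φ(4),φ(11)) = (3,9) ∈ E(G2) ✓
  (5,6) → (φ(5),φ(6)) = (0,11) ∈ E(G2) ✓
  (5,7) → (φ(5),φ(7)) = (2,11) ∈ E(G2) ✓
  (5,8) → (φ(5),φ(8)) = (6,11) ∈ E(G2) ✓
  (5,9) → (φ(5),φ(9)) = (7,11) ∈ E(G2) ✓
  (5,10) → (φ(5),φ(10)) = (4,11) ∈ E(G2) ✓
  (6,8) → (φ(6),φ(8)) = (0,6) ∈ E(G2) ✓
  (6,10) → (φ(6),φ(10)) = (0,4) ∈ E(G2) ✓
  (7,9) → (φ(7),φ(9)) = (2,7) ∈ E(G2) ✓
  (7,10) → (φ(7),φ(10)) = (2,4) ∈ E(G2) ✓
  (7,11) → (φ(7),φ(11)) = (2,9) ∈ E(G2) ✓
  (8,9) → (φ(8),φ(9)) = (6,7) ∈ E(G2) ✓
  (8,10) → (φ(8),φ(10)) = (4,6) ∈ E(G2) ✓
  (8,11) → (φ(8),φ(11)) = (6,9) ∈ E(G2) ✓
All 45 edges of G1 map to edges of G2, and |E(G1)| = |E(G2)| = 45, so φ is a bijection on edges as well as vertices. Hence G1 ≅ G2.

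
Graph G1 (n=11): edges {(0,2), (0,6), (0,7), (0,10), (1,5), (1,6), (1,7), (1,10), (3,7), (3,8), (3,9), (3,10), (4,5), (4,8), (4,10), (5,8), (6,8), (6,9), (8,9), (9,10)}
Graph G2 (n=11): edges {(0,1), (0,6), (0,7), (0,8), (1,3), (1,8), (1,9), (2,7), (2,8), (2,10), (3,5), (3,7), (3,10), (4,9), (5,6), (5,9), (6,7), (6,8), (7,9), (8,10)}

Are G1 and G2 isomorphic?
Yes, isomorphic

The graphs are isomorphic.
One valid mapping φ: V(G1) → V(G2): 0→9, 1→3, 2→4, 3→6, 4→2, 5→10, 6→1, 7→5, 8→8, 9→0, 10→7

Verify φ preserves adjacency — for each edge of G1, its image is an edge of G2:
  (0,2) → (φ(0),φ(2)) = (4,9) ∈ E(G2) ✓
  (0,6) → (φ(0),φ(6)) = (1,9) ∈ E(G2) ✓
  (0,7) → (φ(0),φ(7)) = (5,9) ∈ E(G2) ✓
  (0,10) → (φ(0),φ(10)) = (7,9) ∈ E(G2) ✓
  (1,5) → (φ(1),φ(5)) = (3,10) ∈ E(G2) ✓
  (1,6) → (φ(1),φ(6)) = (1,3) ∈ E(G2) ✓
  (1,7) → (φ(1),φ(7)) = (3,5) ∈ E(G2) ✓
  (1,10) → (φ(1),φ(10)) = (3,7) ∈ E(G2) ✓
  (3,7) → (φ(3),φ(7)) = (5,6) ∈ E(G2) ✓
  (3,8) → (φ(3),φ(8)) = (6,8) ∈ E(G2) ✓
  (3,9) → (φ(3),φ(9)) = (0,6) ∈ E(G2) ✓
  (3,10) → (φ(3),φ(10)) = (6,7) ∈ E(G2) ✓
  (4,5) → (φ(4),φ(5)) = (2,10) ∈ E(G2) ✓
  (4,8) → (φ(4),φ(8)) = (2,8) ∈ E(G2) ✓
  (4,10) → (φ(4),φ(10)) = (2,7) ∈ E(G2) ✓
  (5,8) → (φ(5),φ(8)) = (8,10) ∈ E(G2) ✓
  (6,8) → (φ(6),φ(8)) = (1,8) ∈ E(G2) ✓
  (6,9) → (φ(6),φ(9)) = (0,1) ∈ E(G2) ✓
  (8,9) → (φ(8),φ(9)) = (0,8) ∈ E(G2) ✓
  (9,10) → (φ(9),φ(10)) = (0,7) ∈ E(G2) ✓
All 20 edges of G1 map to edges of G2, and |E(G1)| = |E(G2)| = 20, so φ is a bijection on edges as well as vertices. Hence G1 ≅ G2.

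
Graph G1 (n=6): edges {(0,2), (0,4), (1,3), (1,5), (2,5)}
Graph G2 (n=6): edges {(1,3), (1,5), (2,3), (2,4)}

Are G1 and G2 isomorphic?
No, not isomorphic

The graphs are NOT isomorphic.

Connected components of G1: 1 component(s) with vertex sets [[0, 1, 2, 3, 4, 5]], sizes [6].
Connected components of G2: 2 component(s) with vertex sets [[0], [1, 2, 3, 4, 5]], sizes [1, 5].
The number of connected components (and the multiset of component sizes) is an isomorphism invariant — an isomorphism maps each component of G1 bijectively onto a component of G2. Since G1 has 1 component(s) and G2 has 2, they cannot be isomorphic.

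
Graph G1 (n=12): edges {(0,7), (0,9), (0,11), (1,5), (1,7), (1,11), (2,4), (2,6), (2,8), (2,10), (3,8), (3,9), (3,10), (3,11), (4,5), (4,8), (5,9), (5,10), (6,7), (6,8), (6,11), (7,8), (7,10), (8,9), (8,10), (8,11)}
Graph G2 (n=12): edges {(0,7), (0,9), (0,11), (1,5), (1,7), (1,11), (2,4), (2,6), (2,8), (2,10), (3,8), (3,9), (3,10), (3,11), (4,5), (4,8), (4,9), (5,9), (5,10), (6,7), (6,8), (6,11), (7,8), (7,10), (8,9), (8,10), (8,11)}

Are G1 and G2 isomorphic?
No, not isomorphic

The graphs are NOT isomorphic.

Counting edges: G1 has 26 edge(s); G2 has 27 edge(s).
Edge count is an isomorphism invariant (a bijection on vertices induces a bijection on edges), so differing edge counts rule out isomorphism.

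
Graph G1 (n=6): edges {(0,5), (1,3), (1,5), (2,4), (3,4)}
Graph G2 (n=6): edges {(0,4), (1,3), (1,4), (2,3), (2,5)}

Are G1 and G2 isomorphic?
Yes, isomorphic

The graphs are isomorphic.
One valid mapping φ: V(G1) → V(G2): 0→5, 1→3, 2→0, 3→1, 4→4, 5→2

Verify φ preserves adjacency — for each edge of G1, its image is an edge of G2:
  (0,5) → (φ(0),φ(5)) = (2,5) ∈ E(G2) ✓
  (1,3) → (φ(1),φ(3)) = (1,3) ∈ E(G2) ✓
  (1,5) → (φ(1),φ(5)) = (2,3) ∈ E(G2) ✓
  (2,4) → (φ(2),φ(4)) = (0,4) ∈ E(G2) ✓
  (3,4) → (φ(3),φ(4)) = (1,4) ∈ E(G2) ✓
All 5 edges of G1 map to edges of G2, and |E(G1)| = |E(G2)| = 5, so φ is a bijection on edges as well as vertices. Hence G1 ≅ G2.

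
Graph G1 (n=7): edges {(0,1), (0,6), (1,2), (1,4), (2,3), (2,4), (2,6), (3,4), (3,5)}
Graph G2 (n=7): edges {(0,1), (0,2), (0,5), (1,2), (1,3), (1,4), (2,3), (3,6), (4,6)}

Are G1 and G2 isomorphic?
Yes, isomorphic

The graphs are isomorphic.
One valid mapping φ: V(G1) → V(G2): 0→6, 1→3, 2→1, 3→0, 4→2, 5→5, 6→4

Verify φ preserves adjacency — for each edge of G1, its image is an edge of G2:
  (0,1) → (φ(0),φ(1)) = (3,6) ∈ E(G2) ✓
  (0,6) → (φ(0),φ(6)) = (4,6) ∈ E(G2) ✓
  (1,2) → (φ(1),φ(2)) = (1,3) ∈ E(G2) ✓
  (1,4) → (φ(1),φ(4)) = (2,3) ∈ E(G2) ✓
  (2,3) → (φ(2),φ(3)) = (0,1) ∈ E(G2) ✓
  (2,4) → (φ(2),φ(4)) = (1,2) ∈ E(G2) ✓
  (2,6) → (φ(2),φ(6)) = (1,4) ∈ E(G2) ✓
  (3,4) → (φ(3),φ(4)) = (0,2) ∈ E(G2) ✓
  (3,5) → (φ(3),φ(5)) = (0,5) ∈ E(G2) ✓
All 9 edges of G1 map to edges of G2, and |E(G1)| = |E(G2)| = 9, so φ is a bijection on edges as well as vertices. Hence G1 ≅ G2.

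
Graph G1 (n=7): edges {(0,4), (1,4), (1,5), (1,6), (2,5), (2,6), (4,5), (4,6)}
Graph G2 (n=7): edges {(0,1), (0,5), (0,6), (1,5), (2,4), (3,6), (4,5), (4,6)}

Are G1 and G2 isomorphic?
No, not isomorphic

The graphs are NOT isomorphic.

Counting triangles (3-cliques): G1 has 2, G2 has 1.
Triangle count is an isomorphism invariant, so differing triangle counts rule out isomorphism.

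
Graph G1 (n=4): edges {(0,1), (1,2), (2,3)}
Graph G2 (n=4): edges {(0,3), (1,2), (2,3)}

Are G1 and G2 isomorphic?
Yes, isomorphic

The graphs are isomorphic.
One valid mapping φ: V(G1) → V(G2): 0→1, 1→2, 2→3, 3→0

Verify φ preserves adjacency — for each edge of G1, its image is an edge of G2:
  (0,1) → (φ(0),φ(1)) = (1,2) ∈ E(G2) ✓
  (1,2) → (φ(1),φ(2)) = (2,3) ∈ E(G2) ✓
  (2,3) → (φ(2),φ(3)) = (0,3) ∈ E(G2) ✓
All 3 edges of G1 map to edges of G2, and |E(G1)| = |E(G2)| = 3, so φ is a bijection on edges as well as vertices. Hence G1 ≅ G2.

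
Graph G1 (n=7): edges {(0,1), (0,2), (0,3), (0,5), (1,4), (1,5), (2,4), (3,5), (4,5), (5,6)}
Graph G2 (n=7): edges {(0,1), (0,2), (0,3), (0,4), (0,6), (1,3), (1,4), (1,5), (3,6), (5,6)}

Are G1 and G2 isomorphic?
Yes, isomorphic

The graphs are isomorphic.
One valid mapping φ: V(G1) → V(G2): 0→1, 1→3, 2→5, 3→4, 4→6, 5→0, 6→2

Verify φ preserves adjacency — for each edge of G1, its image is an edge of G2:
  (0,1) → (φ(0),φ(1)) = (1,3) ∈ E(G2) ✓
  (0,2) → (φ(0),φ(2)) = (1,5) ∈ E(G2) ✓
  (0,3) → (φ(0),φ(3)) = (1,4) ∈ E(G2) ✓
  (0,5) → (φ(0),φ(5)) = (0,1) ∈ E(G2) ✓
  (1,4) → (φ(1),φ(4)) = (3,6) ∈ E(G2) ✓
  (1,5) → (φ(1),φ(5)) = (0,3) ∈ E(G2) ✓
  (2,4) → (φ(2),φ(4)) = (5,6) ∈ E(G2) ✓
  (3,5) → (φ(3),φ(5)) = (0,4) ∈ E(G2) ✓
  (4,5) → (φ(4),φ(5)) = (0,6) ∈ E(G2) ✓
  (5,6) → (φ(5),φ(6)) = (0,2) ∈ E(G2) ✓
All 10 edges of G1 map to edges of G2, and |E(G1)| = |E(G2)| = 10, so φ is a bijection on edges as well as vertices. Hence G1 ≅ G2.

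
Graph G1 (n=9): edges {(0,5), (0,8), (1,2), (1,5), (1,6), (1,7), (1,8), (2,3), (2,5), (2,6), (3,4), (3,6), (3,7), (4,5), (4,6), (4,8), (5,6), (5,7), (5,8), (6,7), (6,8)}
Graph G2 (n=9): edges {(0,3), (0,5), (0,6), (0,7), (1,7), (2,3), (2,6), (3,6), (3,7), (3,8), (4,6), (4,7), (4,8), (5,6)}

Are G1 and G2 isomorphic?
No, not isomorphic

The graphs are NOT isomorphic.

Counting triangles (3-cliques): G1 has 17, G2 has 4.
Triangle count is an isomorphism invariant, so differing triangle counts rule out isomorphism.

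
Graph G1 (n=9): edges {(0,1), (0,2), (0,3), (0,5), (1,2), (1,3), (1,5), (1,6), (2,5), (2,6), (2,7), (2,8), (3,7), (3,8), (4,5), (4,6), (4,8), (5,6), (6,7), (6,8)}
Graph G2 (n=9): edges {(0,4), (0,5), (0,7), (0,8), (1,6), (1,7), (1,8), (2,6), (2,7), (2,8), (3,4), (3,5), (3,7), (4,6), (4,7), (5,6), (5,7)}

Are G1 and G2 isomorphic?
No, not isomorphic

The graphs are NOT isomorphic.

Counting triangles (3-cliques): G1 has 12, G2 has 4.
Triangle count is an isomorphism invariant, so differing triangle counts rule out isomorphism.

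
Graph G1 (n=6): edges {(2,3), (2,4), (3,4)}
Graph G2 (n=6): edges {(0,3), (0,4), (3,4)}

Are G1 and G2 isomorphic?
Yes, isomorphic

The graphs are isomorphic.
One valid mapping φ: V(G1) → V(G2): 0→5, 1→2, 2→0, 3→3, 4→4, 5→1

Verify φ preserves adjacency — for each edge of G1, its image is an edge of G2:
  (2,3) → (φ(2),φ(3)) = (0,3) ∈ E(G2) ✓
  (2,4) → (φ(2),φ(4)) = (0,4) ∈ E(G2) ✓
  (3,4) → (φ(3),φ(4)) = (3,4) ∈ E(G2) ✓
All 3 edges of G1 map to edges of G2, and |E(G1)| = |E(G2)| = 3, so φ is a bijection on edges as well as vertices. Hence G1 ≅ G2.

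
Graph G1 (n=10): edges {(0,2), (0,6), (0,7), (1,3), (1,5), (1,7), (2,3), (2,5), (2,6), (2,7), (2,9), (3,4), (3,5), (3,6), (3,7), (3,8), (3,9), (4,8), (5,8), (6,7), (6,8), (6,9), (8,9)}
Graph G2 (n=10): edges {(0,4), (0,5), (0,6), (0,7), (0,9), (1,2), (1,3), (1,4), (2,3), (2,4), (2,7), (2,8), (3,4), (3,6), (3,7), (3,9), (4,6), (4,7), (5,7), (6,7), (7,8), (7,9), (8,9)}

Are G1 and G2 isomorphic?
Yes, isomorphic

The graphs are isomorphic.
One valid mapping φ: V(G1) → V(G2): 0→1, 1→8, 2→3, 3→7, 4→5, 5→9, 6→4, 7→2, 8→0, 9→6

Verify φ preserves adjacency — for each edge of G1, its image is an edge of G2:
  (0,2) → (φ(0),φ(2)) = (1,3) ∈ E(G2) ✓
  (0,6) → (φ(0),φ(6)) = (1,4) ∈ E(G2) ✓
  (0,7) → (φ(0),φ(7)) = (1,2) ∈ E(G2) ✓
  (1,3) → (φ(1),φ(3)) = (7,8) ∈ E(G2) ✓
  (1,5) → (φ(1),φ(5)) = (8,9) ∈ E(G2) ✓
  (1,7) → (φ(1),φ(7)) = (2,8) ∈ E(G2) ✓
  (2,3) → (φ(2),φ(3)) = (3,7) ∈ E(G2) ✓
  (2,5) → (φ(2),φ(5)) = (3,9) ∈ E(G2) ✓
  (2,6) → (φ(2),φ(6)) = (3,4) ∈ E(G2) ✓
  (2,7) → (φ(2),φ(7)) = (2,3) ∈ E(G2) ✓
  (2,9) → (φ(2),φ(9)) = (3,6) ∈ E(G2) ✓
  (3,4) → (φ(3),φ(4)) = (5,7) ∈ E(G2) ✓
  (3,5) → (φ(3),φ(5)) = (7,9) ∈ E(G2) ✓
  (3,6) → (φ(3),φ(6)) = (4,7) ∈ E(G2) ✓
  (3,7) → (φ(3),φ(7)) = (2,7) ∈ E(G2) ✓
  (3,8) → (φ(3),φ(8)) = (0,7) ∈ E(G2) ✓
  (3,9) → (φ(3),φ(9)) = (6,7) ∈ E(G2) ✓
  (4,8) → (φ(4),φ(8)) = (0,5) ∈ E(G2) ✓
  (5,8) → (φ(5),φ(8)) = (0,9) ∈ E(G2) ✓
  (6,7) → (φ(6),φ(7)) = (2,4) ∈ E(G2) ✓
  (6,8) → (φ(6),φ(8)) = (0,4) ∈ E(G2) ✓
  (6,9) → (φ(6),φ(9)) = (4,6) ∈ E(G2) ✓
  (8,9) → (φ(8),φ(9)) = (0,6) ∈ E(G2) ✓
All 23 edges of G1 map to edges of G2, and |E(G1)| = |E(G2)| = 23, so φ is a bijection on edges as well as vertices. Hence G1 ≅ G2.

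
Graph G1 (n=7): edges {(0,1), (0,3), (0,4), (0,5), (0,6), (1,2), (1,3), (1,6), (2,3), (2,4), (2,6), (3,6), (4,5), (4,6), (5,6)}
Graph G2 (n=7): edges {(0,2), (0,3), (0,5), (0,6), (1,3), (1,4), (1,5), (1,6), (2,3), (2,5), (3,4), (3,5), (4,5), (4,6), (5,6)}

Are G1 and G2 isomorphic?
Yes, isomorphic

The graphs are isomorphic.
One valid mapping φ: V(G1) → V(G2): 0→3, 1→4, 2→6, 3→1, 4→0, 5→2, 6→5

Verify φ preserves adjacency — for each edge of G1, its image is an edge of G2:
  (0,1) → (φ(0),φ(1)) = (3,4) ∈ E(G2) ✓
  (0,3) → (φ(0),φ(3)) = (1,3) ∈ E(G2) ✓
  (0,4) → (φ(0),φ(4)) = (0,3) ∈ E(G2) ✓
  (0,5) → (φ(0),φ(5)) = (2,3) ∈ E(G2) ✓
  (0,6) → (φ(0),φ(6)) = (3,5) ∈ E(G2) ✓
  (1,2) → (φ(1),φ(2)) = (4,6) ∈ E(G2) ✓
  (1,3) → (φ(1),φ(3)) = (1,4) ∈ E(G2) ✓
  (1,6) → (φ(1),φ(6)) = (4,5) ∈ E(G2) ✓
  (2,3) → (φ(2),φ(3)) = (1,6) ∈ E(G2) ✓
  (2,4) → (φ(2),φ(4)) = (0,6) ∈ E(G2) ✓
  (2,6) → (φ(2),φ(6)) = (5,6) ∈ E(G2) ✓
  (3,6) → (φ(3),φ(6)) = (1,5) ∈ E(G2) ✓
  (4,5) → (φ(4),φ(5)) = (0,2) ∈ E(G2) ✓
  (4,6) → (φ(4),φ(6)) = (0,5) ∈ E(G2) ✓
  (5,6) → (φ(5),φ(6)) = (2,5) ∈ E(G2) ✓
All 15 edges of G1 map to edges of G2, and |E(G1)| = |E(G2)| = 15, so φ is a bijection on edges as well as vertices. Hence G1 ≅ G2.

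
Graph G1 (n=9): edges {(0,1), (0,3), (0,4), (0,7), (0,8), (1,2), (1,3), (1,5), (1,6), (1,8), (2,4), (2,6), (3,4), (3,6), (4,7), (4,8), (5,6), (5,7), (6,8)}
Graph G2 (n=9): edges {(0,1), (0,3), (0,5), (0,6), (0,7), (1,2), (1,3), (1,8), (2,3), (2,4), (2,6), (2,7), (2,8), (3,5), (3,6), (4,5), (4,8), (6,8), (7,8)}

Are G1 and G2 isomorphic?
Yes, isomorphic

The graphs are isomorphic.
One valid mapping φ: V(G1) → V(G2): 0→3, 1→2, 2→7, 3→1, 4→0, 5→4, 6→8, 7→5, 8→6

Verify φ preserves adjacency — for each edge of G1, its image is an edge of G2:
  (0,1) → (φ(0),φ(1)) = (2,3) ∈ E(G2) ✓
  (0,3) → (φ(0),φ(3)) = (1,3) ∈ E(G2) ✓
  (0,4) → (φ(0),φ(4)) = (0,3) ∈ E(G2) ✓
  (0,7) → (φ(0),φ(7)) = (3,5) ∈ E(G2) ✓
  (0,8) → (φ(0),φ(8)) = (3,6) ∈ E(G2) ✓
  (1,2) → (φ(1),φ(2)) = (2,7) ∈ E(G2) ✓
  (1,3) → (φ(1),φ(3)) = (1,2) ∈ E(G2) ✓
  (1,5) → (φ(1),φ(5)) = (2,4) ∈ E(G2) ✓
  (1,6) → (φ(1),φ(6)) = (2,8) ∈ E(G2) ✓
  (1,8) → (φ(1),φ(8)) = (2,6) ∈ E(G2) ✓
  (2,4) → (φ(2),φ(4)) = (0,7) ∈ E(G2) ✓
  (2,6) → (φ(2),φ(6)) = (7,8) ∈ E(G2) ✓
  (3,4) → (φ(3),φ(4)) = (0,1) ∈ E(G2) ✓
  (3,6) → (φ(3),φ(6)) = (1,8) ∈ E(G2) ✓
  (4,7) → (φ(4),φ(7)) = (0,5) ∈ E(G2) ✓
  (4,8) → (φ(4),φ(8)) = (0,6) ∈ E(G2) ✓
  (5,6) → (φ(5),φ(6)) = (4,8) ∈ E(G2) ✓
  (5,7) → (φ(5),φ(7)) = (4,5) ∈ E(G2) ✓
  (6,8) → (φ(6),φ(8)) = (6,8) ∈ E(G2) ✓
All 19 edges of G1 map to edges of G2, and |E(G1)| = |E(G2)| = 19, so φ is a bijection on edges as well as vertices. Hence G1 ≅ G2.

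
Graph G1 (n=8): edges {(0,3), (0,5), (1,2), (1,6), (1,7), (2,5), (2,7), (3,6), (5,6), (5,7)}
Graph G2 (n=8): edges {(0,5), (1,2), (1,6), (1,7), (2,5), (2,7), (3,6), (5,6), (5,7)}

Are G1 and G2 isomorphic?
No, not isomorphic

The graphs are NOT isomorphic.

Counting edges: G1 has 10 edge(s); G2 has 9 edge(s).
Edge count is an isomorphism invariant (a bijection on vertices induces a bijection on edges), so differing edge counts rule out isomorphism.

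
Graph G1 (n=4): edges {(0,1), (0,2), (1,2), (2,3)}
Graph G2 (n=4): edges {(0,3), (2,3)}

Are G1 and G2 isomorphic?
No, not isomorphic

The graphs are NOT isomorphic.

Counting triangles (3-cliques): G1 has 1, G2 has 0.
Triangle count is an isomorphism invariant, so differing triangle counts rule out isomorphism.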